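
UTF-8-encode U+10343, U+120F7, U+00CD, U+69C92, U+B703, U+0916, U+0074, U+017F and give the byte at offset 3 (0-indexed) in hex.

U+10343 → 4-byte form F0 90 8D 83 at offsets 0–3.
Offset 3 falls in char 1's range; it's byte 4 of F0 90 8D 83 = 0x83.

0x83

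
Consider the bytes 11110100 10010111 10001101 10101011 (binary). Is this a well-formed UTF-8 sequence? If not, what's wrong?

Leading byte 0xF4 = 11110100 → 4-byte form.
Payload = 0x11736B, which exceeds U+10FFFF, the maximum Unicode code point. (Leading bytes F5–FF, or F4 followed by ≥ 0x90, are invalid.)

invalid (encodes a value above U+10FFFF)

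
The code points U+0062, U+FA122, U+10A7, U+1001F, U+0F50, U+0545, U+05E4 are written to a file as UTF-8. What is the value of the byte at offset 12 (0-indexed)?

U+0062 → 1-byte form 62 at offsets 0–0.
U+FA122 → 4-byte form F3 BA 84 A2 at offsets 1–4.
U+10A7 → 3-byte form E1 82 A7 at offsets 5–7.
U+1001F → 4-byte form F0 90 80 9F at offsets 8–11.
U+0F50 → 3-byte form E0 BD 90 at offsets 12–14.
Offset 12 falls in char 5's range; it's byte 1 of E0 BD 90 = 0xE0.

0xE0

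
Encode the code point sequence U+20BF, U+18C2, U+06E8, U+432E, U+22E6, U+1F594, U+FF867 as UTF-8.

U+20BF: 3-byte form → E2 82 BF.
U+18C2: 3-byte form → E1 A3 82.
U+06E8: 2-byte form → DB A8.
U+432E: 3-byte form → E4 8C AE.
U+22E6: 3-byte form → E2 8B A6.
U+1F594: 4-byte form → F0 9F 96 94.
U+FF867: 4-byte form → F3 BF A1 A7.
Concatenated (22 bytes): E2 82 BF E1 A3 82 DB A8 E4 8C AE E2 8B A6 F0 9F 96 94 F3 BF A1 A7.

E2 82 BF E1 A3 82 DB A8 E4 8C AE E2 8B A6 F0 9F 96 94 F3 BF A1 A7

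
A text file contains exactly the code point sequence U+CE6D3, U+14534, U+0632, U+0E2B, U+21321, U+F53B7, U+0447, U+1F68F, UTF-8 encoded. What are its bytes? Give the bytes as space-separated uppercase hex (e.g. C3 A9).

U+CE6D3: 4-byte form → F3 8E 9B 93.
U+14534: 4-byte form → F0 94 94 B4.
U+0632: 2-byte form → D8 B2.
U+0E2B: 3-byte form → E0 B8 AB.
U+21321: 4-byte form → F0 A1 8C A1.
U+F53B7: 4-byte form → F3 B5 8E B7.
U+0447: 2-byte form → D1 87.
U+1F68F: 4-byte form → F0 9F 9A 8F.
Concatenated (27 bytes): F3 8E 9B 93 F0 94 94 B4 D8 B2 E0 B8 AB F0 A1 8C A1 F3 B5 8E B7 D1 87 F0 9F 9A 8F.

F3 8E 9B 93 F0 94 94 B4 D8 B2 E0 B8 AB F0 A1 8C A1 F3 B5 8E B7 D1 87 F0 9F 9A 8F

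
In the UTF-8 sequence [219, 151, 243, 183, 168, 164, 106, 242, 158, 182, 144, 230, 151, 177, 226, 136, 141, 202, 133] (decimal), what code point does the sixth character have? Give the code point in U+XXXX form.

U+220D

Offset 0: leading byte 0xDB = 11011011 → 2-byte char #1 = DB 97.
Offset 2: leading byte 0xF3 = 11110011 → 4-byte char #2 = F3 B7 A8 A4.
Offset 6: leading byte 0x6A = 01101010 → 1-byte char #3 = 6A.
Offset 7: leading byte 0xF2 = 11110010 → 4-byte char #4 = F2 9E B6 90.
Offset 11: leading byte 0xE6 = 11100110 → 3-byte char #5 = E6 97 B1.
Offset 14: leading byte 0xE2 = 11100010 → 3-byte char #6 = E2 88 8D.
Leading byte 0xE2 = 11100010 matches 1110xxxx → 3-byte sequence.
Byte 1: 0xE2 = 11100010, payload 0010 (4 bits).
Byte 2: 0x88 = 10001000 (10xxxxxx ✓), payload 001000.
Byte 3: 0x8D = 10001101 (10xxxxxx ✓), payload 001101.
Concatenate: 0010001000001101 = 0x220D (16 bits → U+220D).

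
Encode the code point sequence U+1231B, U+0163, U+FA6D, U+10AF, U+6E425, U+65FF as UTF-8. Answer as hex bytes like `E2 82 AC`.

U+1231B: 4-byte form → F0 92 8C 9B.
U+0163: 2-byte form → C5 A3.
U+FA6D: 3-byte form → EF A9 AD.
U+10AF: 3-byte form → E1 82 AF.
U+6E425: 4-byte form → F1 AE 90 A5.
U+65FF: 3-byte form → E6 97 BF.
Concatenated (19 bytes): F0 92 8C 9B C5 A3 EF A9 AD E1 82 AF F1 AE 90 A5 E6 97 BF.

F0 92 8C 9B C5 A3 EF A9 AD E1 82 AF F1 AE 90 A5 E6 97 BF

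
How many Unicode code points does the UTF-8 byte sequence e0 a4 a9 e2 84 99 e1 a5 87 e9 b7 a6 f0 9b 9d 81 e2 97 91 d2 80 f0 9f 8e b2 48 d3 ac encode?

10

Byte at offset 0: 0xE0 = 11100000 → 3-byte char (#1). Advance 3.
Byte at offset 3: 0xE2 = 11100010 → 3-byte char (#2). Advance 3.
Byte at offset 6: 0xE1 = 11100001 → 3-byte char (#3). Advance 3.
Byte at offset 9: 0xE9 = 11101001 → 3-byte char (#4). Advance 3.
Byte at offset 12: 0xF0 = 11110000 → 4-byte char (#5). Advance 4.
Byte at offset 16: 0xE2 = 11100010 → 3-byte char (#6). Advance 3.
Byte at offset 19: 0xD2 = 11010010 → 2-byte char (#7). Advance 2.
Byte at offset 21: 0xF0 = 11110000 → 4-byte char (#8). Advance 4.
Byte at offset 25: 0x48 = 01001000 → 1-byte char (#9). Advance 1.
Byte at offset 26: 0xD3 = 11010011 → 2-byte char (#10). Advance 2.
Reached end at offset 28 after 10 code points.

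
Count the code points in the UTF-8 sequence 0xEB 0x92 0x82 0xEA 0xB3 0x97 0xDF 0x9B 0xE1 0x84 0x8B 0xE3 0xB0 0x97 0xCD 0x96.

6

Byte at offset 0: 0xEB = 11101011 → 3-byte char (#1). Advance 3.
Byte at offset 3: 0xEA = 11101010 → 3-byte char (#2). Advance 3.
Byte at offset 6: 0xDF = 11011111 → 2-byte char (#3). Advance 2.
Byte at offset 8: 0xE1 = 11100001 → 3-byte char (#4). Advance 3.
Byte at offset 11: 0xE3 = 11100011 → 3-byte char (#5). Advance 3.
Byte at offset 14: 0xCD = 11001101 → 2-byte char (#6). Advance 2.
Reached end at offset 16 after 6 code points.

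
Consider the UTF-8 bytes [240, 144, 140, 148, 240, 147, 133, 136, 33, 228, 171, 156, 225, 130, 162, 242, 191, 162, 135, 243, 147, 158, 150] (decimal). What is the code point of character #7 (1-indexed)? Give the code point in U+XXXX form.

U+D3796

Offset 0: leading byte 0xF0 = 11110000 → 4-byte char #1 = F0 90 8C 94.
Offset 4: leading byte 0xF0 = 11110000 → 4-byte char #2 = F0 93 85 88.
Offset 8: leading byte 0x21 = 00100001 → 1-byte char #3 = 21.
Offset 9: leading byte 0xE4 = 11100100 → 3-byte char #4 = E4 AB 9C.
Offset 12: leading byte 0xE1 = 11100001 → 3-byte char #5 = E1 82 A2.
Offset 15: leading byte 0xF2 = 11110010 → 4-byte char #6 = F2 BF A2 87.
Offset 19: leading byte 0xF3 = 11110011 → 4-byte char #7 = F3 93 9E 96.
Leading byte 0xF3 = 11110011 matches 11110xxx → 4-byte sequence.
Byte 1: 0xF3 = 11110011, payload 011 (3 bits).
Byte 2: 0x93 = 10010011 (10xxxxxx ✓), payload 010011.
Byte 3: 0x9E = 10011110 (10xxxxxx ✓), payload 011110.
Byte 4: 0x96 = 10010110 (10xxxxxx ✓), payload 010110.
Concatenate: 011010011011110010110 = 0xD3796 (21 bits → U+D3796).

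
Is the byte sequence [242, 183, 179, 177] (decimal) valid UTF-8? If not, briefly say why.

valid

Leading byte 0xF2 = 11110010 → 4-byte form.
Continuation bytes 0xB7=10110111, 0xB3=10110011, 0xB1=10110001 all match 10xxxxxx.
Decoded value 0xB7CF1 is ≥ 0x10000 (shortest form) and not a surrogate.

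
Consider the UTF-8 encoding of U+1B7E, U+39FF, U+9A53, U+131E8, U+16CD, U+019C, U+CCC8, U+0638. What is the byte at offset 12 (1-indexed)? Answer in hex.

1-indexed offset 12 is 0-indexed offset 11.
U+1B7E → 3-byte form E1 AD BE at offsets 0–2.
U+39FF → 3-byte form E3 A7 BF at offsets 3–5.
U+9A53 → 3-byte form E9 A9 93 at offsets 6–8.
U+131E8 → 4-byte form F0 93 87 A8 at offsets 9–12.
Offset 11 falls in char 4's range; it's byte 3 of F0 93 87 A8 = 0x87.

0x87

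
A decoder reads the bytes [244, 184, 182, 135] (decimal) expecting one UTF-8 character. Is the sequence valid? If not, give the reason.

invalid (encodes a value above U+10FFFF)

Leading byte 0xF4 = 11110100 → 4-byte form.
Payload = 0x138D87, which exceeds U+10FFFF, the maximum Unicode code point. (Leading bytes F5–FF, or F4 followed by ≥ 0x90, are invalid.)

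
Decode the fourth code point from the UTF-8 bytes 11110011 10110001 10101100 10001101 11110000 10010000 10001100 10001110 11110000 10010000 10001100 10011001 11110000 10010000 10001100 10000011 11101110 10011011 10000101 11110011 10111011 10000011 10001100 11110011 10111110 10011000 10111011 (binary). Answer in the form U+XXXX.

Offset 0: leading byte 0xF3 = 11110011 → 4-byte char #1 = F3 B1 AC 8D.
Offset 4: leading byte 0xF0 = 11110000 → 4-byte char #2 = F0 90 8C 8E.
Offset 8: leading byte 0xF0 = 11110000 → 4-byte char #3 = F0 90 8C 99.
Offset 12: leading byte 0xF0 = 11110000 → 4-byte char #4 = F0 90 8C 83.
Leading byte 0xF0 = 11110000 matches 11110xxx → 4-byte sequence.
Byte 1: 0xF0 = 11110000, payload 000 (3 bits).
Byte 2: 0x90 = 10010000 (10xxxxxx ✓), payload 010000.
Byte 3: 0x8C = 10001100 (10xxxxxx ✓), payload 001100.
Byte 4: 0x83 = 10000011 (10xxxxxx ✓), payload 000011.
Concatenate: 000010000001100000011 = 0x10303 (21 bits → U+10303).

U+10303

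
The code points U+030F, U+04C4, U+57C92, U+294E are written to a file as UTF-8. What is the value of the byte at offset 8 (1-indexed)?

0x92

1-indexed offset 8 is 0-indexed offset 7.
U+030F → 2-byte form CC 8F at offsets 0–1.
U+04C4 → 2-byte form D3 84 at offsets 2–3.
U+57C92 → 4-byte form F1 97 B2 92 at offsets 4–7.
Offset 7 falls in char 3's range; it's byte 4 of F1 97 B2 92 = 0x92.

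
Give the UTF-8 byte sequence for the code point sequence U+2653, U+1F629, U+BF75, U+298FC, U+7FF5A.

E2 99 93 F0 9F 98 A9 EB BD B5 F0 A9 A3 BC F1 BF BD 9A

U+2653: 3-byte form → E2 99 93.
U+1F629: 4-byte form → F0 9F 98 A9.
U+BF75: 3-byte form → EB BD B5.
U+298FC: 4-byte form → F0 A9 A3 BC.
U+7FF5A: 4-byte form → F1 BF BD 9A.
Concatenated (18 bytes): E2 99 93 F0 9F 98 A9 EB BD B5 F0 A9 A3 BC F1 BF BD 9A.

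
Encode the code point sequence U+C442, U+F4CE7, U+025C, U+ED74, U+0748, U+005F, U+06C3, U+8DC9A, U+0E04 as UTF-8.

EC 91 82 F3 B4 B3 A7 C9 9C EE B5 B4 DD 88 5F DB 83 F2 8D B2 9A E0 B8 84

U+C442: 3-byte form → EC 91 82.
U+F4CE7: 4-byte form → F3 B4 B3 A7.
U+025C: 2-byte form → C9 9C.
U+ED74: 3-byte form → EE B5 B4.
U+0748: 2-byte form → DD 88.
U+005F: 1-byte form → 5F.
U+06C3: 2-byte form → DB 83.
U+8DC9A: 4-byte form → F2 8D B2 9A.
U+0E04: 3-byte form → E0 B8 84.
Concatenated (24 bytes): EC 91 82 F3 B4 B3 A7 C9 9C EE B5 B4 DD 88 5F DB 83 F2 8D B2 9A E0 B8 84.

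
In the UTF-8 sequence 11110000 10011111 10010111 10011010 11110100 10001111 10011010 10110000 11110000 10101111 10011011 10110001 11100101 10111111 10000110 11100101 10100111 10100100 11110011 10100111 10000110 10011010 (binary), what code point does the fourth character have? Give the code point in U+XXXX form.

Offset 0: leading byte 0xF0 = 11110000 → 4-byte char #1 = F0 9F 97 9A.
Offset 4: leading byte 0xF4 = 11110100 → 4-byte char #2 = F4 8F 9A B0.
Offset 8: leading byte 0xF0 = 11110000 → 4-byte char #3 = F0 AF 9B B1.
Offset 12: leading byte 0xE5 = 11100101 → 3-byte char #4 = E5 BF 86.
Leading byte 0xE5 = 11100101 matches 1110xxxx → 3-byte sequence.
Byte 1: 0xE5 = 11100101, payload 0101 (4 bits).
Byte 2: 0xBF = 10111111 (10xxxxxx ✓), payload 111111.
Byte 3: 0x86 = 10000110 (10xxxxxx ✓), payload 000110.
Concatenate: 0101111111000110 = 0x5FC6 (16 bits → U+5FC6).

U+5FC6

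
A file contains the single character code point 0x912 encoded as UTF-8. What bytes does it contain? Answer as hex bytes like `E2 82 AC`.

E0 A4 92

U+0912 = 0x912 = 2322 decimal. In range U+0800–U+FFFF → 3-byte form: 1110xxxx 10xxxxxx 10xxxxxx.
Binary (16 bits): 0000100100010010.
Split 4+6+6: 0000 | 100100 | 010010.
Byte 1: 11100000 = 0xE0.
Byte 2: 10100100 = 0xA4.
Byte 3: 10010010 = 0x92.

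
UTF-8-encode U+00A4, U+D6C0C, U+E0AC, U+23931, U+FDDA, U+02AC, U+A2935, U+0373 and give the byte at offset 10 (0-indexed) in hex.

0xA3

U+00A4 → 2-byte form C2 A4 at offsets 0–1.
U+D6C0C → 4-byte form F3 96 B0 8C at offsets 2–5.
U+E0AC → 3-byte form EE 82 AC at offsets 6–8.
U+23931 → 4-byte form F0 A3 A4 B1 at offsets 9–12.
Offset 10 falls in char 4's range; it's byte 2 of F0 A3 A4 B1 = 0xA3.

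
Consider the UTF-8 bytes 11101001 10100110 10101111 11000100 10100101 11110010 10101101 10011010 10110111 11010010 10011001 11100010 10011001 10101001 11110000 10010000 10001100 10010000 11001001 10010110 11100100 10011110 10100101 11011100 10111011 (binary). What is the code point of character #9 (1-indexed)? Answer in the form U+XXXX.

Offset 0: leading byte 0xE9 = 11101001 → 3-byte char #1 = E9 A6 AF.
Offset 3: leading byte 0xC4 = 11000100 → 2-byte char #2 = C4 A5.
Offset 5: leading byte 0xF2 = 11110010 → 4-byte char #3 = F2 AD 9A B7.
Offset 9: leading byte 0xD2 = 11010010 → 2-byte char #4 = D2 99.
Offset 11: leading byte 0xE2 = 11100010 → 3-byte char #5 = E2 99 A9.
Offset 14: leading byte 0xF0 = 11110000 → 4-byte char #6 = F0 90 8C 90.
Offset 18: leading byte 0xC9 = 11001001 → 2-byte char #7 = C9 96.
Offset 20: leading byte 0xE4 = 11100100 → 3-byte char #8 = E4 9E A5.
Offset 23: leading byte 0xDC = 11011100 → 2-byte char #9 = DC BB.
Leading byte 0xDC = 11011100 matches 110xxxxx → 2-byte sequence.
Byte 1: 0xDC = 11011100, payload 11100 (5 bits).
Byte 2: 0xBB = 10111011 (10xxxxxx ✓), payload 111011.
Concatenate: 11100111011 = 0x73B (11 bits → U+073B).

U+073B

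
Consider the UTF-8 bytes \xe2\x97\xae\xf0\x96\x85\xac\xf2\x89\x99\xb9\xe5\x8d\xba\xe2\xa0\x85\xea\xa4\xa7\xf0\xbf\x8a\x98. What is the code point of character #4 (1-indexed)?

Offset 0: leading byte 0xE2 = 11100010 → 3-byte char #1 = E2 97 AE.
Offset 3: leading byte 0xF0 = 11110000 → 4-byte char #2 = F0 96 85 AC.
Offset 7: leading byte 0xF2 = 11110010 → 4-byte char #3 = F2 89 99 B9.
Offset 11: leading byte 0xE5 = 11100101 → 3-byte char #4 = E5 8D BA.
Leading byte 0xE5 = 11100101 matches 1110xxxx → 3-byte sequence.
Byte 1: 0xE5 = 11100101, payload 0101 (4 bits).
Byte 2: 0x8D = 10001101 (10xxxxxx ✓), payload 001101.
Byte 3: 0xBA = 10111010 (10xxxxxx ✓), payload 111010.
Concatenate: 0101001101111010 = 0x537A (16 bits → U+537A).

U+537A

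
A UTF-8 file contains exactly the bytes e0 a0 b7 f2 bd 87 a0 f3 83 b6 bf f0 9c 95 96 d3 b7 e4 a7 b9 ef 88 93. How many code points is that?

7

Byte at offset 0: 0xE0 = 11100000 → 3-byte char (#1). Advance 3.
Byte at offset 3: 0xF2 = 11110010 → 4-byte char (#2). Advance 4.
Byte at offset 7: 0xF3 = 11110011 → 4-byte char (#3). Advance 4.
Byte at offset 11: 0xF0 = 11110000 → 4-byte char (#4). Advance 4.
Byte at offset 15: 0xD3 = 11010011 → 2-byte char (#5). Advance 2.
Byte at offset 17: 0xE4 = 11100100 → 3-byte char (#6). Advance 3.
Byte at offset 20: 0xEF = 11101111 → 3-byte char (#7). Advance 3.
Reached end at offset 23 after 7 code points.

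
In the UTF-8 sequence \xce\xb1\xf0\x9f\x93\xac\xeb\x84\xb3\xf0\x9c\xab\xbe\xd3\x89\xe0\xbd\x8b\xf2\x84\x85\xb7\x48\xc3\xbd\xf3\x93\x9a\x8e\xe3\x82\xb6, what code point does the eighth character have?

Offset 0: leading byte 0xCE = 11001110 → 2-byte char #1 = CE B1.
Offset 2: leading byte 0xF0 = 11110000 → 4-byte char #2 = F0 9F 93 AC.
Offset 6: leading byte 0xEB = 11101011 → 3-byte char #3 = EB 84 B3.
Offset 9: leading byte 0xF0 = 11110000 → 4-byte char #4 = F0 9C AB BE.
Offset 13: leading byte 0xD3 = 11010011 → 2-byte char #5 = D3 89.
Offset 15: leading byte 0xE0 = 11100000 → 3-byte char #6 = E0 BD 8B.
Offset 18: leading byte 0xF2 = 11110010 → 4-byte char #7 = F2 84 85 B7.
Offset 22: leading byte 0x48 = 01001000 → 1-byte char #8 = 48.
Leading byte 0x48 = 01001000 matches 0xxxxxxx → 1-byte sequence.
Byte 1: 0x48 = 01001000, payload 1001000 (7 bits).
Concatenate: 1001000 = 0x48 (7 bits → U+0048).

U+0048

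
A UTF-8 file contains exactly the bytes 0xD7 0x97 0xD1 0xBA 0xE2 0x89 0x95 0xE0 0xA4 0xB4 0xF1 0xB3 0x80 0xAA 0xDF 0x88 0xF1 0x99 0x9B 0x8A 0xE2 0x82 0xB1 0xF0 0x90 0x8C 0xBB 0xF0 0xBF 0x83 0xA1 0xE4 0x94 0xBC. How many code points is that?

11

Byte at offset 0: 0xD7 = 11010111 → 2-byte char (#1). Advance 2.
Byte at offset 2: 0xD1 = 11010001 → 2-byte char (#2). Advance 2.
Byte at offset 4: 0xE2 = 11100010 → 3-byte char (#3). Advance 3.
Byte at offset 7: 0xE0 = 11100000 → 3-byte char (#4). Advance 3.
Byte at offset 10: 0xF1 = 11110001 → 4-byte char (#5). Advance 4.
Byte at offset 14: 0xDF = 11011111 → 2-byte char (#6). Advance 2.
Byte at offset 16: 0xF1 = 11110001 → 4-byte char (#7). Advance 4.
Byte at offset 20: 0xE2 = 11100010 → 3-byte char (#8). Advance 3.
Byte at offset 23: 0xF0 = 11110000 → 4-byte char (#9). Advance 4.
Byte at offset 27: 0xF0 = 11110000 → 4-byte char (#10). Advance 4.
Byte at offset 31: 0xE4 = 11100100 → 3-byte char (#11). Advance 3.
Reached end at offset 34 after 11 code points.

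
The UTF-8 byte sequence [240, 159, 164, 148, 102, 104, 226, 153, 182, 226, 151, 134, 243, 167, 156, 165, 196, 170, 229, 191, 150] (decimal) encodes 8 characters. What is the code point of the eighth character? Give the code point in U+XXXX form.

U+5FD6

Offset 0: leading byte 0xF0 = 11110000 → 4-byte char #1 = F0 9F A4 94.
Offset 4: leading byte 0x66 = 01100110 → 1-byte char #2 = 66.
Offset 5: leading byte 0x68 = 01101000 → 1-byte char #3 = 68.
Offset 6: leading byte 0xE2 = 11100010 → 3-byte char #4 = E2 99 B6.
Offset 9: leading byte 0xE2 = 11100010 → 3-byte char #5 = E2 97 86.
Offset 12: leading byte 0xF3 = 11110011 → 4-byte char #6 = F3 A7 9C A5.
Offset 16: leading byte 0xC4 = 11000100 → 2-byte char #7 = C4 AA.
Offset 18: leading byte 0xE5 = 11100101 → 3-byte char #8 = E5 BF 96.
Leading byte 0xE5 = 11100101 matches 1110xxxx → 3-byte sequence.
Byte 1: 0xE5 = 11100101, payload 0101 (4 bits).
Byte 2: 0xBF = 10111111 (10xxxxxx ✓), payload 111111.
Byte 3: 0x96 = 10010110 (10xxxxxx ✓), payload 010110.
Concatenate: 0101111111010110 = 0x5FD6 (16 bits → U+5FD6).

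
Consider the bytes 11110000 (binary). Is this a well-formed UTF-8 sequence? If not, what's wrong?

Leading byte 0xF0 = 11110000 → 4-byte form, but only 1 byte is present.

invalid (sequence truncated)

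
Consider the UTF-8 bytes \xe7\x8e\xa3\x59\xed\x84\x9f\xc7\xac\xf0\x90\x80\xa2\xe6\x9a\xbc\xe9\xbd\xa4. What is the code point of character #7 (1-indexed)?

U+9F64

Offset 0: leading byte 0xE7 = 11100111 → 3-byte char #1 = E7 8E A3.
Offset 3: leading byte 0x59 = 01011001 → 1-byte char #2 = 59.
Offset 4: leading byte 0xED = 11101101 → 3-byte char #3 = ED 84 9F.
Offset 7: leading byte 0xC7 = 11000111 → 2-byte char #4 = C7 AC.
Offset 9: leading byte 0xF0 = 11110000 → 4-byte char #5 = F0 90 80 A2.
Offset 13: leading byte 0xE6 = 11100110 → 3-byte char #6 = E6 9A BC.
Offset 16: leading byte 0xE9 = 11101001 → 3-byte char #7 = E9 BD A4.
Leading byte 0xE9 = 11101001 matches 1110xxxx → 3-byte sequence.
Byte 1: 0xE9 = 11101001, payload 1001 (4 bits).
Byte 2: 0xBD = 10111101 (10xxxxxx ✓), payload 111101.
Byte 3: 0xA4 = 10100100 (10xxxxxx ✓), payload 100100.
Concatenate: 1001111101100100 = 0x9F64 (16 bits → U+9F64).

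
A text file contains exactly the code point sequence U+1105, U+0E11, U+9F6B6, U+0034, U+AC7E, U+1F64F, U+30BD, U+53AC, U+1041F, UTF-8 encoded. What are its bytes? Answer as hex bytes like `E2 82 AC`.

U+1105: 3-byte form → E1 84 85.
U+0E11: 3-byte form → E0 B8 91.
U+9F6B6: 4-byte form → F2 9F 9A B6.
U+0034: 1-byte form → 34.
U+AC7E: 3-byte form → EA B1 BE.
U+1F64F: 4-byte form → F0 9F 99 8F.
U+30BD: 3-byte form → E3 82 BD.
U+53AC: 3-byte form → E5 8E AC.
U+1041F: 4-byte form → F0 90 90 9F.
Concatenated (28 bytes): E1 84 85 E0 B8 91 F2 9F 9A B6 34 EA B1 BE F0 9F 99 8F E3 82 BD E5 8E AC F0 90 90 9F.

E1 84 85 E0 B8 91 F2 9F 9A B6 34 EA B1 BE F0 9F 99 8F E3 82 BD E5 8E AC F0 90 90 9F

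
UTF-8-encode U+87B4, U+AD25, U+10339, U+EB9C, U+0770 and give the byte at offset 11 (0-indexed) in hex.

0xAE

U+87B4 → 3-byte form E8 9E B4 at offsets 0–2.
U+AD25 → 3-byte form EA B4 A5 at offsets 3–5.
U+10339 → 4-byte form F0 90 8C B9 at offsets 6–9.
U+EB9C → 3-byte form EE AE 9C at offsets 10–12.
Offset 11 falls in char 4's range; it's byte 2 of EE AE 9C = 0xAE.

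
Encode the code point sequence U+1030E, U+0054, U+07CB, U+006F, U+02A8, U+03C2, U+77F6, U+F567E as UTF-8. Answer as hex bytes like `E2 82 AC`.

U+1030E: 4-byte form → F0 90 8C 8E.
U+0054: 1-byte form → 54.
U+07CB: 2-byte form → DF 8B.
U+006F: 1-byte form → 6F.
U+02A8: 2-byte form → CA A8.
U+03C2: 2-byte form → CF 82.
U+77F6: 3-byte form → E7 9F B6.
U+F567E: 4-byte form → F3 B5 99 BE.
Concatenated (19 bytes): F0 90 8C 8E 54 DF 8B 6F CA A8 CF 82 E7 9F B6 F3 B5 99 BE.

F0 90 8C 8E 54 DF 8B 6F CA A8 CF 82 E7 9F B6 F3 B5 99 BE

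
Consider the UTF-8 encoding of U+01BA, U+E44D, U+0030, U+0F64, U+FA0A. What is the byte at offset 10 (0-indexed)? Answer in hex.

0xA8

U+01BA → 2-byte form C6 BA at offsets 0–1.
U+E44D → 3-byte form EE 91 8D at offsets 2–4.
U+0030 → 1-byte form 30 at offsets 5–5.
U+0F64 → 3-byte form E0 BD A4 at offsets 6–8.
U+FA0A → 3-byte form EF A8 8A at offsets 9–11.
Offset 10 falls in char 5's range; it's byte 2 of EF A8 8A = 0xA8.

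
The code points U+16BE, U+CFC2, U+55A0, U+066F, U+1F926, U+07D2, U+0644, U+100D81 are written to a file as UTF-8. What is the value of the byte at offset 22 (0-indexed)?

0x81

U+16BE → 3-byte form E1 9A BE at offsets 0–2.
U+CFC2 → 3-byte form EC BF 82 at offsets 3–5.
U+55A0 → 3-byte form E5 96 A0 at offsets 6–8.
U+066F → 2-byte form D9 AF at offsets 9–10.
U+1F926 → 4-byte form F0 9F A4 A6 at offsets 11–14.
U+07D2 → 2-byte form DF 92 at offsets 15–16.
U+0644 → 2-byte form D9 84 at offsets 17–18.
U+100D81 → 4-byte form F4 80 B6 81 at offsets 19–22.
Offset 22 falls in char 8's range; it's byte 4 of F4 80 B6 81 = 0x81.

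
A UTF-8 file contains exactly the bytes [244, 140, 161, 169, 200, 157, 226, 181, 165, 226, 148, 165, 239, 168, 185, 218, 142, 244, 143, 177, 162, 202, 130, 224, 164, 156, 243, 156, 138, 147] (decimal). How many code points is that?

Byte at offset 0: 0xF4 = 11110100 → 4-byte char (#1). Advance 4.
Byte at offset 4: 0xC8 = 11001000 → 2-byte char (#2). Advance 2.
Byte at offset 6: 0xE2 = 11100010 → 3-byte char (#3). Advance 3.
Byte at offset 9: 0xE2 = 11100010 → 3-byte char (#4). Advance 3.
Byte at offset 12: 0xEF = 11101111 → 3-byte char (#5). Advance 3.
Byte at offset 15: 0xDA = 11011010 → 2-byte char (#6). Advance 2.
Byte at offset 17: 0xF4 = 11110100 → 4-byte char (#7). Advance 4.
Byte at offset 21: 0xCA = 11001010 → 2-byte char (#8). Advance 2.
Byte at offset 23: 0xE0 = 11100000 → 3-byte char (#9). Advance 3.
Byte at offset 26: 0xF3 = 11110011 → 4-byte char (#10). Advance 4.
Reached end at offset 30 after 10 code points.

10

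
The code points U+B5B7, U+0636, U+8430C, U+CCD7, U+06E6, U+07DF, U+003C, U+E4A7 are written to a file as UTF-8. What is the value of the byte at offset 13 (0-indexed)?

U+B5B7 → 3-byte form EB 96 B7 at offsets 0–2.
U+0636 → 2-byte form D8 B6 at offsets 3–4.
U+8430C → 4-byte form F2 84 8C 8C at offsets 5–8.
U+CCD7 → 3-byte form EC B3 97 at offsets 9–11.
U+06E6 → 2-byte form DB A6 at offsets 12–13.
Offset 13 falls in char 5's range; it's byte 2 of DB A6 = 0xA6.

0xA6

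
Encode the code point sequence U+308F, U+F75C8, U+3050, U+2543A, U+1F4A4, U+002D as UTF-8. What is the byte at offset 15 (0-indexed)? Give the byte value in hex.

U+308F → 3-byte form E3 82 8F at offsets 0–2.
U+F75C8 → 4-byte form F3 B7 97 88 at offsets 3–6.
U+3050 → 3-byte form E3 81 90 at offsets 7–9.
U+2543A → 4-byte form F0 A5 90 BA at offsets 10–13.
U+1F4A4 → 4-byte form F0 9F 92 A4 at offsets 14–17.
Offset 15 falls in char 5's range; it's byte 2 of F0 9F 92 A4 = 0x9F.

0x9F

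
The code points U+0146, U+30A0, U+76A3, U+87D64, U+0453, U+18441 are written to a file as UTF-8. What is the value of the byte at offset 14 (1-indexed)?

0x93

1-indexed offset 14 is 0-indexed offset 13.
U+0146 → 2-byte form C5 86 at offsets 0–1.
U+30A0 → 3-byte form E3 82 A0 at offsets 2–4.
U+76A3 → 3-byte form E7 9A A3 at offsets 5–7.
U+87D64 → 4-byte form F2 87 B5 A4 at offsets 8–11.
U+0453 → 2-byte form D1 93 at offsets 12–13.
Offset 13 falls in char 5's range; it's byte 2 of D1 93 = 0x93.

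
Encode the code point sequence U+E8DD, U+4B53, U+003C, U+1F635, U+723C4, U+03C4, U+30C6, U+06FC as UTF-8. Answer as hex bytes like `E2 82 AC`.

EE A3 9D E4 AD 93 3C F0 9F 98 B5 F1 B2 8F 84 CF 84 E3 83 86 DB BC

U+E8DD: 3-byte form → EE A3 9D.
U+4B53: 3-byte form → E4 AD 93.
U+003C: 1-byte form → 3C.
U+1F635: 4-byte form → F0 9F 98 B5.
U+723C4: 4-byte form → F1 B2 8F 84.
U+03C4: 2-byte form → CF 84.
U+30C6: 3-byte form → E3 83 86.
U+06FC: 2-byte form → DB BC.
Concatenated (22 bytes): EE A3 9D E4 AD 93 3C F0 9F 98 B5 F1 B2 8F 84 CF 84 E3 83 86 DB BC.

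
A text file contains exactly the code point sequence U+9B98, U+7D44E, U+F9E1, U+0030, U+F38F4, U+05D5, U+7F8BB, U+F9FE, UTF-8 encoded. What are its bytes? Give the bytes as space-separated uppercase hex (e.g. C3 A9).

U+9B98: 3-byte form → E9 AE 98.
U+7D44E: 4-byte form → F1 BD 91 8E.
U+F9E1: 3-byte form → EF A7 A1.
U+0030: 1-byte form → 30.
U+F38F4: 4-byte form → F3 B3 A3 B4.
U+05D5: 2-byte form → D7 95.
U+7F8BB: 4-byte form → F1 BF A2 BB.
U+F9FE: 3-byte form → EF A7 BE.
Concatenated (24 bytes): E9 AE 98 F1 BD 91 8E EF A7 A1 30 F3 B3 A3 B4 D7 95 F1 BF A2 BB EF A7 BE.

E9 AE 98 F1 BD 91 8E EF A7 A1 30 F3 B3 A3 B4 D7 95 F1 BF A2 BB EF A7 BE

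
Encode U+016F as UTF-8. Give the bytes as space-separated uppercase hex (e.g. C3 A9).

U+016F = 0x16F = 367 decimal. In range U+0080–U+07FF → 2-byte form: 110xxxxx 10xxxxxx.
Binary (11 bits): 00101101111.
Split 5+6: 00101 | 101111.
Byte 1: 11000101 = 0xC5.
Byte 2: 10101111 = 0xAF.

C5 AF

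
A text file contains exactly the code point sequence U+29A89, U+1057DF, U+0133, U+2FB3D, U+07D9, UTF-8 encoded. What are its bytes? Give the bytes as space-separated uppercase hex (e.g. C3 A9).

U+29A89: 4-byte form → F0 A9 AA 89.
U+1057DF: 4-byte form → F4 85 9F 9F.
U+0133: 2-byte form → C4 B3.
U+2FB3D: 4-byte form → F0 AF AC BD.
U+07D9: 2-byte form → DF 99.
Concatenated (16 bytes): F0 A9 AA 89 F4 85 9F 9F C4 B3 F0 AF AC BD DF 99.

F0 A9 AA 89 F4 85 9F 9F C4 B3 F0 AF AC BD DF 99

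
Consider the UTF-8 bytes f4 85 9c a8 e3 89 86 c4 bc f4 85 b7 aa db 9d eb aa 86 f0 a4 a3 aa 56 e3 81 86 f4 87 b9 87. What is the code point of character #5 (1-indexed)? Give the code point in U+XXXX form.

Offset 0: leading byte 0xF4 = 11110100 → 4-byte char #1 = F4 85 9C A8.
Offset 4: leading byte 0xE3 = 11100011 → 3-byte char #2 = E3 89 86.
Offset 7: leading byte 0xC4 = 11000100 → 2-byte char #3 = C4 BC.
Offset 9: leading byte 0xF4 = 11110100 → 4-byte char #4 = F4 85 B7 AA.
Offset 13: leading byte 0xDB = 11011011 → 2-byte char #5 = DB 9D.
Leading byte 0xDB = 11011011 matches 110xxxxx → 2-byte sequence.
Byte 1: 0xDB = 11011011, payload 11011 (5 bits).
Byte 2: 0x9D = 10011101 (10xxxxxx ✓), payload 011101.
Concatenate: 11011011101 = 0x6DD (11 bits → U+06DD).

U+06DD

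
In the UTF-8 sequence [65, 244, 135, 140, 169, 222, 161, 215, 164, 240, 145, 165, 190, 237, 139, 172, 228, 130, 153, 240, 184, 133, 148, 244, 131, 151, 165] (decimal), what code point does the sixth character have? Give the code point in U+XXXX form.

U+D2EC

Offset 0: leading byte 0x41 = 01000001 → 1-byte char #1 = 41.
Offset 1: leading byte 0xF4 = 11110100 → 4-byte char #2 = F4 87 8C A9.
Offset 5: leading byte 0xDE = 11011110 → 2-byte char #3 = DE A1.
Offset 7: leading byte 0xD7 = 11010111 → 2-byte char #4 = D7 A4.
Offset 9: leading byte 0xF0 = 11110000 → 4-byte char #5 = F0 91 A5 BE.
Offset 13: leading byte 0xED = 11101101 → 3-byte char #6 = ED 8B AC.
Leading byte 0xED = 11101101 matches 1110xxxx → 3-byte sequence.
Byte 1: 0xED = 11101101, payload 1101 (4 bits).
Byte 2: 0x8B = 10001011 (10xxxxxx ✓), payload 001011.
Byte 3: 0xAC = 10101100 (10xxxxxx ✓), payload 101100.
Concatenate: 1101001011101100 = 0xD2EC (16 bits → U+D2EC).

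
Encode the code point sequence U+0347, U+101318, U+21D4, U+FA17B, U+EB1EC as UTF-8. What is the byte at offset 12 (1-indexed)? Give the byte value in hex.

0x85

1-indexed offset 12 is 0-indexed offset 11.
U+0347 → 2-byte form CD 87 at offsets 0–1.
U+101318 → 4-byte form F4 81 8C 98 at offsets 2–5.
U+21D4 → 3-byte form E2 87 94 at offsets 6–8.
U+FA17B → 4-byte form F3 BA 85 BB at offsets 9–12.
Offset 11 falls in char 4's range; it's byte 3 of F3 BA 85 BB = 0x85.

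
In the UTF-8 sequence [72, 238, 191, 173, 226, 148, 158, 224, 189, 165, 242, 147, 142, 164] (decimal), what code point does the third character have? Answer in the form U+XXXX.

Offset 0: leading byte 0x48 = 01001000 → 1-byte char #1 = 48.
Offset 1: leading byte 0xEE = 11101110 → 3-byte char #2 = EE BF AD.
Offset 4: leading byte 0xE2 = 11100010 → 3-byte char #3 = E2 94 9E.
Leading byte 0xE2 = 11100010 matches 1110xxxx → 3-byte sequence.
Byte 1: 0xE2 = 11100010, payload 0010 (4 bits).
Byte 2: 0x94 = 10010100 (10xxxxxx ✓), payload 010100.
Byte 3: 0x9E = 10011110 (10xxxxxx ✓), payload 011110.
Concatenate: 0010010100011110 = 0x251E (16 bits → U+251E).

U+251E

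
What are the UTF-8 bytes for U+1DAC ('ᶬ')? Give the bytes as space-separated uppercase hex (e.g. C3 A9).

E1 B6 AC

U+1DAC = 0x1DAC = 7596 decimal. In range U+0800–U+FFFF → 3-byte form: 1110xxxx 10xxxxxx 10xxxxxx.
Binary (16 bits): 0001110110101100.
Split 4+6+6: 0001 | 110110 | 101100.
Byte 1: 11100001 = 0xE1.
Byte 2: 10110110 = 0xB6.
Byte 3: 10101100 = 0xAC.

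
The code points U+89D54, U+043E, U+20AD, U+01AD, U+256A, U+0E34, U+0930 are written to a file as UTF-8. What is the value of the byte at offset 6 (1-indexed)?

0xBE

1-indexed offset 6 is 0-indexed offset 5.
U+89D54 → 4-byte form F2 89 B5 94 at offsets 0–3.
U+043E → 2-byte form D0 BE at offsets 4–5.
Offset 5 falls in char 2's range; it's byte 2 of D0 BE = 0xBE.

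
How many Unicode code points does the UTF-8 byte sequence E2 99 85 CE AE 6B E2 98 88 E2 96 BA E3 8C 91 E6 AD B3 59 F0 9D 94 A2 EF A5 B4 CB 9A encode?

11

Byte at offset 0: 0xE2 = 11100010 → 3-byte char (#1). Advance 3.
Byte at offset 3: 0xCE = 11001110 → 2-byte char (#2). Advance 2.
Byte at offset 5: 0x6B = 01101011 → 1-byte char (#3). Advance 1.
Byte at offset 6: 0xE2 = 11100010 → 3-byte char (#4). Advance 3.
Byte at offset 9: 0xE2 = 11100010 → 3-byte char (#5). Advance 3.
Byte at offset 12: 0xE3 = 11100011 → 3-byte char (#6). Advance 3.
Byte at offset 15: 0xE6 = 11100110 → 3-byte char (#7). Advance 3.
Byte at offset 18: 0x59 = 01011001 → 1-byte char (#8). Advance 1.
Byte at offset 19: 0xF0 = 11110000 → 4-byte char (#9). Advance 4.
Byte at offset 23: 0xEF = 11101111 → 3-byte char (#10). Advance 3.
Byte at offset 26: 0xCB = 11001011 → 2-byte char (#11). Advance 2.
Reached end at offset 28 after 11 code points.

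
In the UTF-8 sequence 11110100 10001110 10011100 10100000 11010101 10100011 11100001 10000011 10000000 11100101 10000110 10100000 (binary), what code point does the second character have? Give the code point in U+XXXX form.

U+0563

Offset 0: leading byte 0xF4 = 11110100 → 4-byte char #1 = F4 8E 9C A0.
Offset 4: leading byte 0xD5 = 11010101 → 2-byte char #2 = D5 A3.
Leading byte 0xD5 = 11010101 matches 110xxxxx → 2-byte sequence.
Byte 1: 0xD5 = 11010101, payload 10101 (5 bits).
Byte 2: 0xA3 = 10100011 (10xxxxxx ✓), payload 100011.
Concatenate: 10101100011 = 0x563 (11 bits → U+0563).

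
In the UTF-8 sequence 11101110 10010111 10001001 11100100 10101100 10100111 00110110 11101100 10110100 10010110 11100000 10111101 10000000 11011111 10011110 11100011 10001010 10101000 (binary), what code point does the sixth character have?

Offset 0: leading byte 0xEE = 11101110 → 3-byte char #1 = EE 97 89.
Offset 3: leading byte 0xE4 = 11100100 → 3-byte char #2 = E4 AC A7.
Offset 6: leading byte 0x36 = 00110110 → 1-byte char #3 = 36.
Offset 7: leading byte 0xEC = 11101100 → 3-byte char #4 = EC B4 96.
Offset 10: leading byte 0xE0 = 11100000 → 3-byte char #5 = E0 BD 80.
Offset 13: leading byte 0xDF = 11011111 → 2-byte char #6 = DF 9E.
Leading byte 0xDF = 11011111 matches 110xxxxx → 2-byte sequence.
Byte 1: 0xDF = 11011111, payload 11111 (5 bits).
Byte 2: 0x9E = 10011110 (10xxxxxx ✓), payload 011110.
Concatenate: 11111011110 = 0x7DE (11 bits → U+07DE).

U+07DE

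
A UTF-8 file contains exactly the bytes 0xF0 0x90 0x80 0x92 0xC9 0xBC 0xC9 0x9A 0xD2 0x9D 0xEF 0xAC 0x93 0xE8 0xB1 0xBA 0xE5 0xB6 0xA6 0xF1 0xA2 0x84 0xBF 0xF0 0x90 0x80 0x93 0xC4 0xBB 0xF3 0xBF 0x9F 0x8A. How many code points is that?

Byte at offset 0: 0xF0 = 11110000 → 4-byte char (#1). Advance 4.
Byte at offset 4: 0xC9 = 11001001 → 2-byte char (#2). Advance 2.
Byte at offset 6: 0xC9 = 11001001 → 2-byte char (#3). Advance 2.
Byte at offset 8: 0xD2 = 11010010 → 2-byte char (#4). Advance 2.
Byte at offset 10: 0xEF = 11101111 → 3-byte char (#5). Advance 3.
Byte at offset 13: 0xE8 = 11101000 → 3-byte char (#6). Advance 3.
Byte at offset 16: 0xE5 = 11100101 → 3-byte char (#7). Advance 3.
Byte at offset 19: 0xF1 = 11110001 → 4-byte char (#8). Advance 4.
Byte at offset 23: 0xF0 = 11110000 → 4-byte char (#9). Advance 4.
Byte at offset 27: 0xC4 = 11000100 → 2-byte char (#10). Advance 2.
Byte at offset 29: 0xF3 = 11110011 → 4-byte char (#11). Advance 4.
Reached end at offset 33 after 11 code points.

11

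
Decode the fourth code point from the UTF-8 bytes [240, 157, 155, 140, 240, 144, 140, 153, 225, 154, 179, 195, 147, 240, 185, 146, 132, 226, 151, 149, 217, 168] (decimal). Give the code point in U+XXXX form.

Offset 0: leading byte 0xF0 = 11110000 → 4-byte char #1 = F0 9D 9B 8C.
Offset 4: leading byte 0xF0 = 11110000 → 4-byte char #2 = F0 90 8C 99.
Offset 8: leading byte 0xE1 = 11100001 → 3-byte char #3 = E1 9A B3.
Offset 11: leading byte 0xC3 = 11000011 → 2-byte char #4 = C3 93.
Leading byte 0xC3 = 11000011 matches 110xxxxx → 2-byte sequence.
Byte 1: 0xC3 = 11000011, payload 00011 (5 bits).
Byte 2: 0x93 = 10010011 (10xxxxxx ✓), payload 010011.
Concatenate: 00011010011 = 0xD3 (11 bits → U+00D3).

U+00D3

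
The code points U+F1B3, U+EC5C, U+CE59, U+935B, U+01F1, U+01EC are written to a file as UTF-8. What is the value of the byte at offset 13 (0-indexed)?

0xB1

U+F1B3 → 3-byte form EF 86 B3 at offsets 0–2.
U+EC5C → 3-byte form EE B1 9C at offsets 3–5.
U+CE59 → 3-byte form EC B9 99 at offsets 6–8.
U+935B → 3-byte form E9 8D 9B at offsets 9–11.
U+01F1 → 2-byte form C7 B1 at offsets 12–13.
Offset 13 falls in char 5's range; it's byte 2 of C7 B1 = 0xB1.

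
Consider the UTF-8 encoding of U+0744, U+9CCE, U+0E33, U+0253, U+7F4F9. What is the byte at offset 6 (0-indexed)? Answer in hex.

0xB8

U+0744 → 2-byte form DD 84 at offsets 0–1.
U+9CCE → 3-byte form E9 B3 8E at offsets 2–4.
U+0E33 → 3-byte form E0 B8 B3 at offsets 5–7.
Offset 6 falls in char 3's range; it's byte 2 of E0 B8 B3 = 0xB8.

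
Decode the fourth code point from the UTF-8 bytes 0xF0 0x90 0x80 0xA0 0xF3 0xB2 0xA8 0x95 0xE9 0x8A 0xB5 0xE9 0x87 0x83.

Offset 0: leading byte 0xF0 = 11110000 → 4-byte char #1 = F0 90 80 A0.
Offset 4: leading byte 0xF3 = 11110011 → 4-byte char #2 = F3 B2 A8 95.
Offset 8: leading byte 0xE9 = 11101001 → 3-byte char #3 = E9 8A B5.
Offset 11: leading byte 0xE9 = 11101001 → 3-byte char #4 = E9 87 83.
Leading byte 0xE9 = 11101001 matches 1110xxxx → 3-byte sequence.
Byte 1: 0xE9 = 11101001, payload 1001 (4 bits).
Byte 2: 0x87 = 10000111 (10xxxxxx ✓), payload 000111.
Byte 3: 0x83 = 10000011 (10xxxxxx ✓), payload 000011.
Concatenate: 1001000111000011 = 0x91C3 (16 bits → U+91C3).

U+91C3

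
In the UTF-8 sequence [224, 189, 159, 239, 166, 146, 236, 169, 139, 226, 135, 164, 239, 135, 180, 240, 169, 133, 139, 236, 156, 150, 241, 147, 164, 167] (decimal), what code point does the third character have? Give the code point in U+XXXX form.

Offset 0: leading byte 0xE0 = 11100000 → 3-byte char #1 = E0 BD 9F.
Offset 3: leading byte 0xEF = 11101111 → 3-byte char #2 = EF A6 92.
Offset 6: leading byte 0xEC = 11101100 → 3-byte char #3 = EC A9 8B.
Leading byte 0xEC = 11101100 matches 1110xxxx → 3-byte sequence.
Byte 1: 0xEC = 11101100, payload 1100 (4 bits).
Byte 2: 0xA9 = 10101001 (10xxxxxx ✓), payload 101001.
Byte 3: 0x8B = 10001011 (10xxxxxx ✓), payload 001011.
Concatenate: 1100101001001011 = 0xCA4B (16 bits → U+CA4B).

U+CA4B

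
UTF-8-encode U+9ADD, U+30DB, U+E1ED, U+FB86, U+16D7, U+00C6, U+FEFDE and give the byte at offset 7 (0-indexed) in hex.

0x87

U+9ADD → 3-byte form E9 AB 9D at offsets 0–2.
U+30DB → 3-byte form E3 83 9B at offsets 3–5.
U+E1ED → 3-byte form EE 87 AD at offsets 6–8.
Offset 7 falls in char 3's range; it's byte 2 of EE 87 AD = 0x87.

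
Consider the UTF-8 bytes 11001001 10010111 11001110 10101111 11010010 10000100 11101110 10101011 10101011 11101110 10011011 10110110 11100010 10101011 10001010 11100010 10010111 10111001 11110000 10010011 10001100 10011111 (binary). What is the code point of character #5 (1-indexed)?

U+E6F6

Offset 0: leading byte 0xC9 = 11001001 → 2-byte char #1 = C9 97.
Offset 2: leading byte 0xCE = 11001110 → 2-byte char #2 = CE AF.
Offset 4: leading byte 0xD2 = 11010010 → 2-byte char #3 = D2 84.
Offset 6: leading byte 0xEE = 11101110 → 3-byte char #4 = EE AB AB.
Offset 9: leading byte 0xEE = 11101110 → 3-byte char #5 = EE 9B B6.
Leading byte 0xEE = 11101110 matches 1110xxxx → 3-byte sequence.
Byte 1: 0xEE = 11101110, payload 1110 (4 bits).
Byte 2: 0x9B = 10011011 (10xxxxxx ✓), payload 011011.
Byte 3: 0xB6 = 10110110 (10xxxxxx ✓), payload 110110.
Concatenate: 1110011011110110 = 0xE6F6 (16 bits → U+E6F6).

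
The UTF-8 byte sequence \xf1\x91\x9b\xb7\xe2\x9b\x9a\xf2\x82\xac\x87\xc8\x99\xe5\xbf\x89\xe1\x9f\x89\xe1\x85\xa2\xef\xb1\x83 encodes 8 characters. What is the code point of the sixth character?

U+17C9

Offset 0: leading byte 0xF1 = 11110001 → 4-byte char #1 = F1 91 9B B7.
Offset 4: leading byte 0xE2 = 11100010 → 3-byte char #2 = E2 9B 9A.
Offset 7: leading byte 0xF2 = 11110010 → 4-byte char #3 = F2 82 AC 87.
Offset 11: leading byte 0xC8 = 11001000 → 2-byte char #4 = C8 99.
Offset 13: leading byte 0xE5 = 11100101 → 3-byte char #5 = E5 BF 89.
Offset 16: leading byte 0xE1 = 11100001 → 3-byte char #6 = E1 9F 89.
Leading byte 0xE1 = 11100001 matches 1110xxxx → 3-byte sequence.
Byte 1: 0xE1 = 11100001, payload 0001 (4 bits).
Byte 2: 0x9F = 10011111 (10xxxxxx ✓), payload 011111.
Byte 3: 0x89 = 10001001 (10xxxxxx ✓), payload 001001.
Concatenate: 0001011111001001 = 0x17C9 (16 bits → U+17C9).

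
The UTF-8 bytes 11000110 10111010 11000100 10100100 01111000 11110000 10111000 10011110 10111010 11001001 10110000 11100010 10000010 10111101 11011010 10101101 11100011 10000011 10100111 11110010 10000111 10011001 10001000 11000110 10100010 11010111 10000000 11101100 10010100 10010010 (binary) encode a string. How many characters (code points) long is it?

Byte at offset 0: 0xC6 = 11000110 → 2-byte char (#1). Advance 2.
Byte at offset 2: 0xC4 = 11000100 → 2-byte char (#2). Advance 2.
Byte at offset 4: 0x78 = 01111000 → 1-byte char (#3). Advance 1.
Byte at offset 5: 0xF0 = 11110000 → 4-byte char (#4). Advance 4.
Byte at offset 9: 0xC9 = 11001001 → 2-byte char (#5). Advance 2.
Byte at offset 11: 0xE2 = 11100010 → 3-byte char (#6). Advance 3.
Byte at offset 14: 0xDA = 11011010 → 2-byte char (#7). Advance 2.
Byte at offset 16: 0xE3 = 11100011 → 3-byte char (#8). Advance 3.
Byte at offset 19: 0xF2 = 11110010 → 4-byte char (#9). Advance 4.
Byte at offset 23: 0xC6 = 11000110 → 2-byte char (#10). Advance 2.
Byte at offset 25: 0xD7 = 11010111 → 2-byte char (#11). Advance 2.
Byte at offset 27: 0xEC = 11101100 → 3-byte char (#12). Advance 3.
Reached end at offset 30 after 12 code points.

12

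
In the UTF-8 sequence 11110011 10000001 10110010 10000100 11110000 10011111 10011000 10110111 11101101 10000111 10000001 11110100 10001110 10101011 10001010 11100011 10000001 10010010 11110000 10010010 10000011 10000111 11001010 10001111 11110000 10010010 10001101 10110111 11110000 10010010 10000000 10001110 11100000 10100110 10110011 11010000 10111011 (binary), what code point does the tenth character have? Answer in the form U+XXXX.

U+09B3

Offset 0: leading byte 0xF3 = 11110011 → 4-byte char #1 = F3 81 B2 84.
Offset 4: leading byte 0xF0 = 11110000 → 4-byte char #2 = F0 9F 98 B7.
Offset 8: leading byte 0xED = 11101101 → 3-byte char #3 = ED 87 81.
Offset 11: leading byte 0xF4 = 11110100 → 4-byte char #4 = F4 8E AB 8A.
Offset 15: leading byte 0xE3 = 11100011 → 3-byte char #5 = E3 81 92.
Offset 18: leading byte 0xF0 = 11110000 → 4-byte char #6 = F0 92 83 87.
Offset 22: leading byte 0xCA = 11001010 → 2-byte char #7 = CA 8F.
Offset 24: leading byte 0xF0 = 11110000 → 4-byte char #8 = F0 92 8D B7.
Offset 28: leading byte 0xF0 = 11110000 → 4-byte char #9 = F0 92 80 8E.
Offset 32: leading byte 0xE0 = 11100000 → 3-byte char #10 = E0 A6 B3.
Leading byte 0xE0 = 11100000 matches 1110xxxx → 3-byte sequence.
Byte 1: 0xE0 = 11100000, payload 0000 (4 bits).
Byte 2: 0xA6 = 10100110 (10xxxxxx ✓), payload 100110.
Byte 3: 0xB3 = 10110011 (10xxxxxx ✓), payload 110011.
Concatenate: 0000100110110011 = 0x9B3 (16 bits → U+09B3).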